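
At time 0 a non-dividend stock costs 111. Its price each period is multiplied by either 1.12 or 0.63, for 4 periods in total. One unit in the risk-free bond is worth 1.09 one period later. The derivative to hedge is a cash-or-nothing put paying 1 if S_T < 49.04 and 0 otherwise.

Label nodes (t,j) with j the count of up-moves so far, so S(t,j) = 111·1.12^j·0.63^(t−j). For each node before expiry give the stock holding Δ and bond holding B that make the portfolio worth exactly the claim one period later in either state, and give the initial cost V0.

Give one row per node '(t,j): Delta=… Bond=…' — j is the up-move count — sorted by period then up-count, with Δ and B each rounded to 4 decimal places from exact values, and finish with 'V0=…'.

The replicating-portfolio and risk-neutral prices coincide; use p* = (1.09−0.63)/(1.12−0.63) = 0.9388 for the latter.
At expiry t=4: V(4,0)=1.0000, V(4,1)=1.0000, V(4,2)=0.0000, V(4,3)=0.0000, V(4,4)=0.0000
  t=3,j=0: stock 27.7552 → up 31.0858 (V=1.0000), down 17.4858 (V=1.0000). Price 0.9174; hedge Δ=0.0000, bond B=0.9174.
  t=3,j=1: stock 49.3426 → up 55.2637 (V=0.0000), down 31.0858 (V=1.0000). Price 0.0562; hedge Δ=-0.0414, bond B=2.0970.
  t=3,j=2: stock 87.7202 → up 98.2466 (V=0.0000), down 55.2637 (V=0.0000). Price 0.0000; hedge Δ=0.0000, bond B=0.0000.
  t=3,j=3: stock 155.9470 → up 174.6606 (V=0.0000), down 98.2466 (V=0.0000). Price 0.0000; hedge Δ=0.0000, bond B=0.0000.
  t=2,j=0: stock 44.0559 → up 49.3426 (V=0.0562), down 27.7552 (V=0.9174). Price 0.0999; hedge Δ=-0.0399, bond B=1.8576.
  t=2,j=1: stock 78.3216 → up 87.7202 (V=0.0000), down 49.3426 (V=0.0562). Price 0.0032; hedge Δ=-0.0015, bond B=0.1178.
  t=2,j=2: stock 139.2384 → up 155.9470 (V=0.0000), down 87.7202 (V=0.0000). Price 0.0000; hedge Δ=0.0000, bond B=0.0000.
  t=1,j=0: stock 69.9300 → up 78.3216 (V=0.0032), down 44.0559 (V=0.0999). Price 0.0083; hedge Δ=-0.0028, bond B=0.2058.
  t=1,j=1: stock 124.3200 → up 139.2384 (V=0.0000), down 78.3216 (V=0.0032). Price 0.0002; hedge Δ=-0.0001, bond B=0.0066.
  t=0,j=0: stock 111.0000 → up 124.3200 (V=0.0002), down 69.9300 (V=0.0083). Price 0.0006; hedge Δ=-0.0001, bond B=0.0173.
Check: Δ(0,0)·S0 + B(0,0) = 0.0006 = V0.

(0,0): Delta=-0.0001 Bond=0.0173
(1,0): Delta=-0.0028 Bond=0.2058
(1,1): Delta=-0.0001 Bond=0.0066
(2,0): Delta=-0.0399 Bond=1.8576
(2,1): Delta=-0.0015 Bond=0.1178
(2,2): Delta=0.0000 Bond=0.0000
(3,0): Delta=0.0000 Bond=0.9174
(3,1): Delta=-0.0414 Bond=2.0970
(3,2): Delta=0.0000 Bond=0.0000
(3,3): Delta=0.0000 Bond=0.0000
V0=0.0006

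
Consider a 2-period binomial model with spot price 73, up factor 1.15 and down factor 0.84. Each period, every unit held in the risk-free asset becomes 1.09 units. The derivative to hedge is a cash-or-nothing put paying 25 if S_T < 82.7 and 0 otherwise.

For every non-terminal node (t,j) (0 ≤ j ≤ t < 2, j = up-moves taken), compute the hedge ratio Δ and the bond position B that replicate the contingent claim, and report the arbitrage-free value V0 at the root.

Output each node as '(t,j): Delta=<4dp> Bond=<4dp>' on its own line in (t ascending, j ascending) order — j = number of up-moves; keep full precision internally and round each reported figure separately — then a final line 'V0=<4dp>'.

(0,0): Delta=-0.8173 Bond=67.0235
(1,0): Delta=0.0000 Bond=22.9358
(1,1): Delta=-0.9606 Bond=85.0843
V0=7.3570

Under the risk-neutral measure, an up-move has probability p* = (R−d)/(u−d) = 0.8065 and values discount at R = 1.09.
Terminal values V(2,·): V(2,0)=25.0000, V(2,1)=25.0000, V(2,2)=0.0000
  t=1,j=0: stock 61.3200 → up 70.5180 (V=25.0000), down 51.5088 (V=25.0000). Price 22.9358; hedge Δ=0.0000, bond B=22.9358.
  t=1,j=1: stock 83.9500 → up 96.5425 (V=0.0000), down 70.5180 (V=25.0000). Price 4.4392; hedge Δ=-0.9606, bond B=85.0843.
  t=0,j=0: stock 73.0000 → up 83.9500 (V=4.4392), down 61.3200 (V=22.9358). Price 7.3570; hedge Δ=-0.8173, bond B=67.0235.
Each (Δ,B) replicates both successor values, so the strategy is self-financing and V0 is arbitrage-free.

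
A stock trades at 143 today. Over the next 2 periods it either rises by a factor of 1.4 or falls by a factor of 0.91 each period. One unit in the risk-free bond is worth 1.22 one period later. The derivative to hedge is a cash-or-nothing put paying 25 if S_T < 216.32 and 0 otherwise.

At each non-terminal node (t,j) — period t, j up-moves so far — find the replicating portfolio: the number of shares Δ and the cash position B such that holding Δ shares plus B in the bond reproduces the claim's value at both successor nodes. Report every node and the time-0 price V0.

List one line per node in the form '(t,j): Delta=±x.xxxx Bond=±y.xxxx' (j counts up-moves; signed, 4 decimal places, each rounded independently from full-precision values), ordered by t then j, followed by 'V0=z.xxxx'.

(0,0): Delta=-0.1850 Bond=36.5313
(1,0): Delta=0.0000 Bond=20.4918
(1,1): Delta=-0.2548 Bond=58.5480
V0=10.0737

The replicating-portfolio and risk-neutral prices coincide; use p* = (1.22−0.91)/(1.4−0.91) = 0.6327 for the latter.
Terminal payoffs: V(2,0)=25.0000, V(2,1)=25.0000, V(2,2)=0.0000
  t=1,j=0: stock 130.1300 → up 182.1820 (V=25.0000), down 118.4183 (V=25.0000). Price 20.4918; hedge Δ=0.0000, bond B=20.4918.
  t=1,j=1: stock 200.2000 → up 280.2800 (V=0.0000), down 182.1820 (V=25.0000). Price 7.5276; hedge Δ=-0.2548, bond B=58.5480.
  t=0,j=0: stock 143.0000 → up 200.2000 (V=7.5276), down 130.1300 (V=20.4918). Price 10.0737; hedge Δ=-0.1850, bond B=36.5313.
Root portfolio cost Δ·143+B reproduces V0=10.0737.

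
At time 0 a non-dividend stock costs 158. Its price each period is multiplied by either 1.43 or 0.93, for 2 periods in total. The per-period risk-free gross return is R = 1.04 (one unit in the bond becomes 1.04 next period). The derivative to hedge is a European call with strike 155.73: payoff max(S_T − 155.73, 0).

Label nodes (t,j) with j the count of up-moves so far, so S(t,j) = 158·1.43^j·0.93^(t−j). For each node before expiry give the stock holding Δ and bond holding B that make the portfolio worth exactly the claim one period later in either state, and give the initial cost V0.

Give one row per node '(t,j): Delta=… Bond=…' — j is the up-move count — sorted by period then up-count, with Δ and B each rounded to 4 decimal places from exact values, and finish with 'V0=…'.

(0,0): Delta=0.8189 Bond=-104.6373
(1,0): Delta=0.7404 Bond=-97.2819
(1,1): Delta=1.0000 Bond=-149.7404
V0=24.7490

Since d<R<u, set p* = (R−d)/(u−d) = 0.2200; price each node as the discounted p*-expectation of its children.
At expiry t=2: V(2,0)=0.0000, V(2,1)=54.3942, V(2,2)=167.3642
Node (1,0) S=146.9400: V=(p*·54.3942+(1−p*)·0.0000)/1.04=11.5065; Δ=(54.3942−0.0000)/(210.1242−136.6542)=0.7404; B=V−Δ·S=-97.2819
Node (1,1) S=225.9400: V=(p*·167.3642+(1−p*)·54.3942)/1.04=76.1996; Δ=(167.3642−54.3942)/(323.0942−210.1242)=1.0000; B=V−Δ·S=-149.7404
Node (0,0) S=158.0000: V=(p*·76.1996+(1−p*)·11.5065)/1.04=24.7490; Δ=(76.1996−11.5065)/(225.9400−146.9400)=0.8189; B=V−Δ·S=-104.6373
Self-financing check: at every node Δ·S+B equals the discounted successor values.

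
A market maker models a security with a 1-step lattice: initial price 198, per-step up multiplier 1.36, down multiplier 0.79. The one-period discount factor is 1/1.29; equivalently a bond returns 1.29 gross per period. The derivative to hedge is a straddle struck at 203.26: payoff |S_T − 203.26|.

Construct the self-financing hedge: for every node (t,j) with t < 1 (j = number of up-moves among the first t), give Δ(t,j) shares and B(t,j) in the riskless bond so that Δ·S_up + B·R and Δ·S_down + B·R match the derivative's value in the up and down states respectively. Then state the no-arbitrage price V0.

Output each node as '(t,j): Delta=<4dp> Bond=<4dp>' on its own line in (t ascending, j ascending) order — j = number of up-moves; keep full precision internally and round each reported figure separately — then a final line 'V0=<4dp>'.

No-arbitrage ⇒ martingale measure with p* = (R−d)/(u−d) = 0.8772.
Terminal values V(1,·): V(1,0)=46.8400, V(1,1)=66.0200
Node (0,0) S=198.0000: V=(p*·66.0200+(1−p*)·46.8400)/1.29=49.3524; Δ=(66.0200−46.8400)/(269.2800−156.4200)=0.1699; B=V−Δ·S=15.7033
Each (Δ,B) replicates both successor values, so the strategy is self-financing and V0 is arbitrage-free.

(0,0): Delta=0.1699 Bond=15.7033
V0=49.3524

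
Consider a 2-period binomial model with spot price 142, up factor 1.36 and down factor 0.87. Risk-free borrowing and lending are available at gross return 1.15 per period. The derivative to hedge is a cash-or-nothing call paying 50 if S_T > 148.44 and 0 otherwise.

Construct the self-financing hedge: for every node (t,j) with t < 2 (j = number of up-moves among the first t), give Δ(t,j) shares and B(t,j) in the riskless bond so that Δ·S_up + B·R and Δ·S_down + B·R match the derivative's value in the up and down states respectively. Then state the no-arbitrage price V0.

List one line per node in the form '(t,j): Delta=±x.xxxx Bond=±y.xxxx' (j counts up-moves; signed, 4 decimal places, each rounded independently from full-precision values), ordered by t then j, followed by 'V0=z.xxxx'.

Since d<R<u, set p* = (R−d)/(u−d) = 0.5714; price each node as the discounted p*-expectation of its children.
Terminal payoffs: V(2,0)=0.0000, V(2,1)=50.0000, V(2,2)=50.0000
(1,0): S=123.5400. Δ = (V_up−V_dn)/(S_up−S_dn) = (50.0000−0.0000)/(168.0144−107.4798) = 0.8260. V = [p*·50.0000 + (1−p*)·0.0000]/1.15 = 24.8447. B = V − Δ·S = -77.1961.
(1,1): S=193.1200. Δ = (V_up−V_dn)/(S_up−S_dn) = (50.0000−50.0000)/(262.6432−168.0144) = 0.0000. V = [p*·50.0000 + (1−p*)·50.0000]/1.15 = 43.4783. B = V − Δ·S = 43.4783.
(0,0): S=142.0000. Δ = (V_up−V_dn)/(S_up−S_dn) = (43.4783−24.8447)/(193.1200−123.5400) = 0.2678. V = [p*·43.4783 + (1−p*)·24.8447]/1.15 = 30.8630. B = V − Δ·S = -7.1646.
The time-0 hedge costs 30.8630, which is the no-arbitrage price.

(0,0): Delta=0.2678 Bond=-7.1646
(1,0): Delta=0.8260 Bond=-77.1961
(1,1): Delta=0.0000 Bond=43.4783
V0=30.8630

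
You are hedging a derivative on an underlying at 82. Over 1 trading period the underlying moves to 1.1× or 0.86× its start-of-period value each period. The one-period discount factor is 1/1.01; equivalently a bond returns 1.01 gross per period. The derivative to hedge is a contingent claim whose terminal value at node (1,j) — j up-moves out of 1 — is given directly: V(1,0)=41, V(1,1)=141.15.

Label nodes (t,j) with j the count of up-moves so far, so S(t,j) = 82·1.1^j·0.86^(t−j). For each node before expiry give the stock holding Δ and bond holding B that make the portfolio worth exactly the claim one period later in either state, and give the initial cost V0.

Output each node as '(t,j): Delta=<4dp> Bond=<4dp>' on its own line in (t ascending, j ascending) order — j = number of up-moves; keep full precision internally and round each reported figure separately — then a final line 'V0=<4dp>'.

Under the risk-neutral measure, an up-move has probability p* = (R−d)/(u−d) = 0.6250 and values discount at R = 1.01.
Terminal values V(1,·): V(1,0)=41.0000, V(1,1)=141.1500
Node (0,0) S=82.0000: V=(p*·141.1500+(1−p*)·41.0000)/1.01=102.5681; Δ=(141.1500−41.0000)/(90.2000−70.5200)=5.0889; B=V−Δ·S=-314.7236
Each (Δ,B) replicates both successor values, so the strategy is self-financing and V0 is arbitrage-free.

(0,0): Delta=5.0889 Bond=-314.7236
V0=102.5681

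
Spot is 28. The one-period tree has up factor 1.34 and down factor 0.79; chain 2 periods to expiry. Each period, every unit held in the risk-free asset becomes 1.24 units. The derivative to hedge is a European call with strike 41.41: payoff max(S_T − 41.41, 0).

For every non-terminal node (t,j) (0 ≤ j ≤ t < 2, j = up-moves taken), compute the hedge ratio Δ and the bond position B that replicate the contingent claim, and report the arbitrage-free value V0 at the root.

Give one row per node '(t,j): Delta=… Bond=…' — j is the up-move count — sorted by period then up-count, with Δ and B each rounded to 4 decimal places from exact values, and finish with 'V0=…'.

(0,0): Delta=0.3799 Bond=-6.7770
(1,0): Delta=0.0000 Bond=0.0000
(1,1): Delta=0.4297 Bond=-10.2709
V0=3.8603

No-arbitrage ⇒ martingale measure with p* = (R−d)/(u−d) = 0.8182.
Terminal values V(2,·): V(2,0)=0.0000, V(2,1)=0.0000, V(2,2)=8.8668
(1,0): S=22.1200. Δ = (V_up−V_dn)/(S_up−S_dn) = (0.0000−0.0000)/(29.6408−17.4748) = 0.0000. V = [p*·0.0000 + (1−p*)·0.0000]/1.24 = 0.0000. B = V − Δ·S = 0.0000.
(1,1): S=37.5200. Δ = (V_up−V_dn)/(S_up−S_dn) = (8.8668−0.0000)/(50.2768−29.6408) = 0.4297. V = [p*·8.8668 + (1−p*)·0.0000]/1.24 = 5.8505. B = V − Δ·S = -10.2709.
(0,0): S=28.0000. Δ = (V_up−V_dn)/(S_up−S_dn) = (5.8505−0.0000)/(37.5200−22.1200) = 0.3799. V = [p*·5.8505 + (1−p*)·0.0000]/1.24 = 3.8603. B = V − Δ·S = -6.7770.
Check: Δ(0,0)·S0 + B(0,0) = 3.8603 = V0.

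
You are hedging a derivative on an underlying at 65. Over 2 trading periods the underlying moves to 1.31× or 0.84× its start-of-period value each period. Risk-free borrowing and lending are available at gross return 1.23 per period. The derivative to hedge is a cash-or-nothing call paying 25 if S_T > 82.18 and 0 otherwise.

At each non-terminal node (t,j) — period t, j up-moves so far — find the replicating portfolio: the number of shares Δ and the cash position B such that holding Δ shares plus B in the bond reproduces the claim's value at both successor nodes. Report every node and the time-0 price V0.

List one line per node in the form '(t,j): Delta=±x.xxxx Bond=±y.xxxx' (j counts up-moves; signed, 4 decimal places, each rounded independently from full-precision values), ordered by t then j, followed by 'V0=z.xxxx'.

(0,0): Delta=0.5521 Bond=-24.5063
(1,0): Delta=0.0000 Bond=0.0000
(1,1): Delta=0.6247 Bond=-36.3259
V0=11.3779

Under the risk-neutral measure, an up-move has probability p* = (R−d)/(u−d) = 0.8298 and values discount at R = 1.23.
At expiry t=2: V(2,0)=0.0000, V(2,1)=0.0000, V(2,2)=25.0000
Node (1,0) S=54.6000: V=(p*·0.0000+(1−p*)·0.0000)/1.23=0.0000; Δ=(0.0000−0.0000)/(71.5260−45.8640)=0.0000; B=V−Δ·S=0.0000
Node (1,1) S=85.1500: V=(p*·25.0000+(1−p*)·0.0000)/1.23=16.8656; Δ=(25.0000−0.0000)/(111.5465−71.5260)=0.6247; B=V−Δ·S=-36.3259
Node (0,0) S=65.0000: V=(p*·16.8656+(1−p*)·0.0000)/1.23=11.3779; Δ=(16.8656−0.0000)/(85.1500−54.6000)=0.5521; B=V−Δ·S=-24.5063
The time-0 hedge costs 11.3779, which is the no-arbitrage price.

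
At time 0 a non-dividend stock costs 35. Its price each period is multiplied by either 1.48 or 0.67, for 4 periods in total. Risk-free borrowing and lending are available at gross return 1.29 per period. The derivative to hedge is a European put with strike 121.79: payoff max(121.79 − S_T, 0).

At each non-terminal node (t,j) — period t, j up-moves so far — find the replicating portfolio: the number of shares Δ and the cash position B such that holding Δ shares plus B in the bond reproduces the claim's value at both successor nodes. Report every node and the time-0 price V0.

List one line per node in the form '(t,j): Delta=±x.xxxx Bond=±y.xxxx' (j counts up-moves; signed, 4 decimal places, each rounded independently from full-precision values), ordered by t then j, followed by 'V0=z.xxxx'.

The replicating-portfolio and risk-neutral prices coincide; use p* = (1.29−0.67)/(1.48−0.67) = 0.7654 for the latter.
At expiry t=4: V(4,0)=114.7371, V(4,1)=106.2105, V(4,2)=87.3755, V(4,3)=45.7700, V(4,4)=0.0000
  t=3,j=0: stock 10.5267 → up 15.5795 (V=106.2105), down 7.0529 (V=114.7371). Price 83.8841; hedge Δ=-1.0000, bond B=94.4109.
  t=3,j=1: stock 23.2530 → up 34.4145 (V=87.3755), down 15.5795 (V=106.2105). Price 71.1578; hedge Δ=-1.0000, bond B=94.4109.
  t=3,j=2: stock 51.3649 → up 76.0200 (V=45.7700), down 34.4145 (V=87.3755). Price 43.0460; hedge Δ=-1.0000, bond B=94.4109.
  t=3,j=3: stock 113.4627 → up 167.9248 (V=0.0000), down 76.0200 (V=45.7700). Price 8.3226; hedge Δ=-0.4980, bond B=64.8288.
  t=2,j=0: stock 15.7115 → up 23.2530 (V=71.1578), down 10.5267 (V=83.8841). Price 57.4752; hedge Δ=-1.0000, bond B=73.1867.
  t=2,j=1: stock 34.7060 → up 51.3649 (V=43.0460), down 23.2530 (V=71.1578). Price 38.4807; hedge Δ=-1.0000, bond B=73.1867.
  t=2,j=2: stock 76.6640 → up 113.4627 (V=8.3226), down 51.3649 (V=43.0460). Price 12.7656; hedge Δ=-0.5592, bond B=55.6339.
  t=1,j=0: stock 23.4500 → up 34.7060 (V=38.4807), down 15.7115 (V=57.4752). Price 33.2839; hedge Δ=-1.0000, bond B=56.7339.
  t=1,j=1: stock 51.8000 → up 76.6640 (V=12.7656), down 34.7060 (V=38.4807). Price 14.5717; hedge Δ=-0.6129, bond B=46.3188.
  t=0,j=0: stock 35.0000 → up 51.8000 (V=14.5717), down 23.4500 (V=33.2839). Price 14.6984; hedge Δ=-0.6600, bond B=37.7999.
Root portfolio cost Δ·35+B reproduces V0=14.6984.

(0,0): Delta=-0.6600 Bond=37.7999
(1,0): Delta=-1.0000 Bond=56.7339
(1,1): Delta=-0.6129 Bond=46.3188
(2,0): Delta=-1.0000 Bond=73.1867
(2,1): Delta=-1.0000 Bond=73.1867
(2,2): Delta=-0.5592 Bond=55.6339
(3,0): Delta=-1.0000 Bond=94.4109
(3,1): Delta=-1.0000 Bond=94.4109
(3,2): Delta=-1.0000 Bond=94.4109
(3,3): Delta=-0.4980 Bond=64.8288
V0=14.6984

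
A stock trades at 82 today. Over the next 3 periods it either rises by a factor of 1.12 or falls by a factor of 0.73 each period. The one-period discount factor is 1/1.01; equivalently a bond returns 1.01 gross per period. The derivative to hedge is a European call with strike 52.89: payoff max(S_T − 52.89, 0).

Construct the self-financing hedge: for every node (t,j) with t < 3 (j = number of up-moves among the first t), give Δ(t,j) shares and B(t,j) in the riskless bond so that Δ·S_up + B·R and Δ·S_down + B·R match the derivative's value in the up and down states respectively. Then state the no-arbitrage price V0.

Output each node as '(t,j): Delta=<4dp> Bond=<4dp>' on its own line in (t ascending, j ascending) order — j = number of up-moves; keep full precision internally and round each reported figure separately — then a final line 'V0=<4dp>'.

Risk-neutral probability p* = (R−d)/(u−d) = (1.01−0.73)/(1.12−0.73) = 0.7179.
Payoff layer (t=3): V(3,0)=0.0000, V(3,1)=0.0000, V(3,2)=22.1984, V(3,3)=62.3141
(2,0): S=43.6978. Δ = (V_up−V_dn)/(S_up−S_dn) = (0.0000−0.0000)/(48.9415−31.8994) = 0.0000. V = [p*·0.0000 + (1−p*)·0.0000]/1.01 = 0.0000. B = V − Δ·S = 0.0000.
(2,1): S=67.0432. Δ = (V_up−V_dn)/(S_up−S_dn) = (22.1984−0.0000)/(75.0884−48.9415) = 0.8490. V = [p*·22.1984 + (1−p*)·0.0000]/1.01 = 15.7795. B = V − Δ·S = -41.1394.
(2,2): S=102.8608. Δ = (V_up−V_dn)/(S_up−S_dn) = (62.3141−22.1984)/(115.2041−75.0884) = 1.0000. V = [p*·62.3141 + (1−p*)·22.1984]/1.01 = 50.4945. B = V − Δ·S = -52.3663.
(1,0): S=59.8600. Δ = (V_up−V_dn)/(S_up−S_dn) = (15.7795−0.0000)/(67.0432−43.6978) = 0.6759. V = [p*·15.7795 + (1−p*)·0.0000]/1.01 = 11.2167. B = V − Δ·S = -29.2436.
(1,1): S=91.8400. Δ = (V_up−V_dn)/(S_up−S_dn) = (50.4945−15.7795)/(102.8608−67.0432) = 0.9692. V = [p*·50.4945 + (1−p*)·15.7795]/1.01 = 40.3001. B = V − Δ·S = -48.7126.
(0,0): S=82.0000. Δ = (V_up−V_dn)/(S_up−S_dn) = (40.3001−11.2167)/(91.8400−59.8600) = 0.9094. V = [p*·40.3001 + (1−p*)·11.2167]/1.01 = 31.7793. B = V − Δ·S = -42.7934.
Each (Δ,B) replicates both successor values, so the strategy is self-financing and V0 is arbitrage-free.

(0,0): Delta=0.9094 Bond=-42.7934
(1,0): Delta=0.6759 Bond=-29.2436
(1,1): Delta=0.9692 Bond=-48.7126
(2,0): Delta=0.0000 Bond=0.0000
(2,1): Delta=0.8490 Bond=-41.1394
(2,2): Delta=1.0000 Bond=-52.3663
V0=31.7793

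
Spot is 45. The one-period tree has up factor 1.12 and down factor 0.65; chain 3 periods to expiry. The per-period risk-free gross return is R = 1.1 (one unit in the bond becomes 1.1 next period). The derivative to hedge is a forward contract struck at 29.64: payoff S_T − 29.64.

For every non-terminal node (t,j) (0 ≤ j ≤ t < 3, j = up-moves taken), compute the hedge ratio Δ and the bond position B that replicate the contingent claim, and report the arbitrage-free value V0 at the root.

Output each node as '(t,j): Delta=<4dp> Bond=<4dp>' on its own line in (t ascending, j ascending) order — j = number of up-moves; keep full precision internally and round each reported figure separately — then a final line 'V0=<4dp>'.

Under the risk-neutral measure, an up-move has probability p* = (R−d)/(u−d) = 0.9574 and values discount at R = 1.1.
Terminal values V(3,·): V(3,0)=-17.2819, V(3,1)=-8.3460, V(3,2)=7.0512, V(3,3)=33.5818
(2,0): S=19.0125. Δ = (V_up−V_dn)/(S_up−S_dn) = (-8.3460−-17.2819)/(21.2940−12.3581) = 1.0000. V = [p*·-8.3460 + (1−p*)·-17.2819]/1.1 = -7.9330. B = V − Δ·S = -26.9455.
(2,1): S=32.7600. Δ = (V_up−V_dn)/(S_up−S_dn) = (7.0512−-8.3460)/(36.6912−21.2940) = 1.0000. V = [p*·7.0512 + (1−p*)·-8.3460]/1.1 = 5.8145. B = V − Δ·S = -26.9455.
(2,2): S=56.4480. Δ = (V_up−V_dn)/(S_up−S_dn) = (33.5818−7.0512)/(63.2218−36.6912) = 1.0000. V = [p*·33.5818 + (1−p*)·7.0512]/1.1 = 29.5025. B = V − Δ·S = -26.9455.
(1,0): S=29.2500. Δ = (V_up−V_dn)/(S_up−S_dn) = (5.8145−-7.9330)/(32.7600−19.0125) = 1.0000. V = [p*·5.8145 + (1−p*)·-7.9330]/1.1 = 4.7541. B = V − Δ·S = -24.4959.
(1,1): S=50.4000. Δ = (V_up−V_dn)/(S_up−S_dn) = (29.5025−5.8145)/(56.4480−32.7600) = 1.0000. V = [p*·29.5025 + (1−p*)·5.8145]/1.1 = 25.9041. B = V − Δ·S = -24.4959.
(0,0): S=45.0000. Δ = (V_up−V_dn)/(S_up−S_dn) = (25.9041−4.7541)/(50.4000−29.2500) = 1.0000. V = [p*·25.9041 + (1−p*)·4.7541]/1.1 = 22.7310. B = V − Δ·S = -22.2690.
Check: Δ(0,0)·S0 + B(0,0) = 22.7310 = V0.

(0,0): Delta=1.0000 Bond=-22.2690
(1,0): Delta=1.0000 Bond=-24.4959
(1,1): Delta=1.0000 Bond=-24.4959
(2,0): Delta=1.0000 Bond=-26.9455
(2,1): Delta=1.0000 Bond=-26.9455
(2,2): Delta=1.0000 Bond=-26.9455
V0=22.7310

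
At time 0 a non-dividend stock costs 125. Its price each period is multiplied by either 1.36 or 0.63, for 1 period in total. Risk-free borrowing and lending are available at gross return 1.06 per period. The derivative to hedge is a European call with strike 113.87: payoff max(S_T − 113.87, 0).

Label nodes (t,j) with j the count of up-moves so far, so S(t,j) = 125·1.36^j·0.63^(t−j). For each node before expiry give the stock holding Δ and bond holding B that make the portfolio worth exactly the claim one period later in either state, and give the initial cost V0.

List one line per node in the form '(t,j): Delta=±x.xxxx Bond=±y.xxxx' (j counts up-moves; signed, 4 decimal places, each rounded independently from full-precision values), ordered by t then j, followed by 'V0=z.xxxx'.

Under the risk-neutral measure, an up-move has probability p* = (R−d)/(u−d) = 0.5890 and values discount at R = 1.06.
Terminal payoffs: V(1,0)=0.0000, V(1,1)=56.1300
(0,0): S=125.0000. Δ = (V_up−V_dn)/(S_up−S_dn) = (56.1300−0.0000)/(170.0000−78.7500) = 0.6151. V = [p*·56.1300 + (1−p*)·0.0000]/1.06 = 31.1914. B = V − Δ·S = -45.6990.
Root portfolio cost Δ·125+B reproduces V0=31.1914.

(0,0): Delta=0.6151 Bond=-45.6990
V0=31.1914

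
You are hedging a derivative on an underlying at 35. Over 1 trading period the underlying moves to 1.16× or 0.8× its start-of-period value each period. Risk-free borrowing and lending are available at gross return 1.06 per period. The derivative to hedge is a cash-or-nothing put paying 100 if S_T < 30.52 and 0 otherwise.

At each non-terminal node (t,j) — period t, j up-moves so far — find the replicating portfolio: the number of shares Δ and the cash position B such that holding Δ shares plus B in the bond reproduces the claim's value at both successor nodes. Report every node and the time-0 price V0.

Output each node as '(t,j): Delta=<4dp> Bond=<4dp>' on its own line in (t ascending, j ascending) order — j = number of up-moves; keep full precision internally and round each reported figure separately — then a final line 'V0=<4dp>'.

(0,0): Delta=-7.9365 Bond=303.9832
V0=26.2055

No-arbitrage ⇒ martingale measure with p* = (R−d)/(u−d) = 0.7222.
At expiry t=1: V(1,0)=100.0000, V(1,1)=0.0000
  t=0,j=0: stock 35.0000 → up 40.6000 (V=0.0000), down 28.0000 (V=100.0000). Price 26.2055; hedge Δ=-7.9365, bond B=303.9832.
The time-0 hedge costs 26.2055, which is the no-arbitrage price.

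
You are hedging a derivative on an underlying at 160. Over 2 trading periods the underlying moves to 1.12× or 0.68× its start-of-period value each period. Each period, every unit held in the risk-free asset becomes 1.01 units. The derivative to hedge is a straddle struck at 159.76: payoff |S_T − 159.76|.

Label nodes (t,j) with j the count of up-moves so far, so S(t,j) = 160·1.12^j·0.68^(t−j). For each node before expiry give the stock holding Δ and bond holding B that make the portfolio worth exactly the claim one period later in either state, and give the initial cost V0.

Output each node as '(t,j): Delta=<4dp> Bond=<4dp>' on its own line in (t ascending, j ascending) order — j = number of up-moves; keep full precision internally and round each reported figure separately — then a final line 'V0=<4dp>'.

The replicating-portfolio and risk-neutral prices coincide; use p* = (1.01−0.68)/(1.12−0.68) = 0.7500 for the latter.
Payoff layer (t=2): V(2,0)=85.7760, V(2,1)=37.9040, V(2,2)=40.9440
Node (1,0) S=108.8000: V=(p*·37.9040+(1−p*)·85.7760)/1.01=49.3782; Δ=(37.9040−85.7760)/(121.8560−73.9840)=-1.0000; B=V−Δ·S=158.1782
Node (1,1) S=179.2000: V=(p*·40.9440+(1−p*)·37.9040)/1.01=39.7861; Δ=(40.9440−37.9040)/(200.7040−121.8560)=0.0386; B=V−Δ·S=32.8770
Node (0,0) S=160.0000: V=(p*·39.7861+(1−p*)·49.3782)/1.01=41.7665; Δ=(39.7861−49.3782)/(179.2000−108.8000)=-0.1363; B=V−Δ·S=63.5667
Root portfolio cost Δ·160+B reproduces V0=41.7665.

(0,0): Delta=-0.1363 Bond=63.5667
(1,0): Delta=-1.0000 Bond=158.1782
(1,1): Delta=0.0386 Bond=32.8770
V0=41.7665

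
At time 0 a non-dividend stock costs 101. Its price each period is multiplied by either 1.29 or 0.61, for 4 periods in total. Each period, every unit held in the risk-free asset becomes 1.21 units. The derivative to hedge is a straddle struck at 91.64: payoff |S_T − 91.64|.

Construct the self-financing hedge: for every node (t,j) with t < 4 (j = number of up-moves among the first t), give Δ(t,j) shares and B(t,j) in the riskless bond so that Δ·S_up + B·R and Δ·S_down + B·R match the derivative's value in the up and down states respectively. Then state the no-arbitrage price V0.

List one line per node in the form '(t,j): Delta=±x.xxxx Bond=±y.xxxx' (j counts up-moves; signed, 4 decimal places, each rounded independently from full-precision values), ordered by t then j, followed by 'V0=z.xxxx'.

Since d<R<u, set p* = (R−d)/(u−d) = 0.8824; price each node as the discounted p*-expectation of its children.
Terminal values V(4,·): V(4,0)=77.6557, V(4,1)=62.0666, V(4,2)=29.0996, V(4,3)=40.6175, V(4,4)=188.0521
(3,0): S=22.9251. Δ = (V_up−V_dn)/(S_up−S_dn) = (62.0666−77.6557)/(29.5734−13.9843) = -1.0000. V = [p*·62.0666 + (1−p*)·77.6557]/1.21 = 52.8105. B = V − Δ·S = 75.7355.
(3,1): S=48.4809. Δ = (V_up−V_dn)/(S_up−S_dn) = (29.0996−62.0666)/(62.5404−29.5734) = -1.0000. V = [p*·29.0996 + (1−p*)·62.0666]/1.21 = 27.2546. B = V − Δ·S = 75.7355.
(3,2): S=102.5252. Δ = (V_up−V_dn)/(S_up−S_dn) = (40.6175−29.0996)/(132.2575−62.5404) = 0.1652. V = [p*·40.6175 + (1−p*)·29.0996]/1.21 = 32.4483. B = V − Δ·S = 15.5103.
(3,3): S=216.8156. Δ = (V_up−V_dn)/(S_up−S_dn) = (188.0521−40.6175)/(279.6921−132.2575) = 1.0000. V = [p*·188.0521 + (1−p*)·40.6175]/1.21 = 141.0801. B = V − Δ·S = -75.7355.
(2,0): S=37.5821. Δ = (V_up−V_dn)/(S_up−S_dn) = (27.2546−52.8105)/(48.4809−22.9251) = -1.0000. V = [p*·27.2546 + (1−p*)·52.8105]/1.21 = 25.0093. B = V − Δ·S = 62.5914.
(2,1): S=79.4769. Δ = (V_up−V_dn)/(S_up−S_dn) = (32.4483−27.2546)/(102.5252−48.4809) = 0.0961. V = [p*·32.4483 + (1−p*)·27.2546]/1.21 = 26.3118. B = V − Δ·S = 18.6740.
(2,2): S=168.0741. Δ = (V_up−V_dn)/(S_up−S_dn) = (141.0801−32.4483)/(216.8156−102.5252) = 0.9505. V = [p*·141.0801 + (1−p*)·32.4483]/1.21 = 106.0329. B = V − Δ·S = -53.7196.
(1,0): S=61.6100. Δ = (V_up−V_dn)/(S_up−S_dn) = (26.3118−25.0093)/(79.4769−37.5821) = 0.0311. V = [p*·26.3118 + (1−p*)·25.0093]/1.21 = 21.6187. B = V − Δ·S = 19.7031.
(1,1): S=130.2900. Δ = (V_up−V_dn)/(S_up−S_dn) = (106.0329−26.3118)/(168.0741−79.4769) = 0.8998. V = [p*·106.0329 + (1−p*)·26.3118]/1.21 = 79.8793. B = V − Δ·S = -37.3576.
(0,0): S=101.0000. Δ = (V_up−V_dn)/(S_up−S_dn) = (79.8793−21.6187)/(130.2900−61.6100) = 0.8483. V = [p*·79.8793 + (1−p*)·21.6187]/1.21 = 60.3513. B = V − Δ·S = -25.3261.
Root portfolio cost Δ·101+B reproduces V0=60.3513.

(0,0): Delta=0.8483 Bond=-25.3261
(1,0): Delta=0.0311 Bond=19.7031
(1,1): Delta=0.8998 Bond=-37.3576
(2,0): Delta=-1.0000 Bond=62.5914
(2,1): Delta=0.0961 Bond=18.6740
(2,2): Delta=0.9505 Bond=-53.7196
(3,0): Delta=-1.0000 Bond=75.7355
(3,1): Delta=-1.0000 Bond=75.7355
(3,2): Delta=0.1652 Bond=15.5103
(3,3): Delta=1.0000 Bond=-75.7355
V0=60.3513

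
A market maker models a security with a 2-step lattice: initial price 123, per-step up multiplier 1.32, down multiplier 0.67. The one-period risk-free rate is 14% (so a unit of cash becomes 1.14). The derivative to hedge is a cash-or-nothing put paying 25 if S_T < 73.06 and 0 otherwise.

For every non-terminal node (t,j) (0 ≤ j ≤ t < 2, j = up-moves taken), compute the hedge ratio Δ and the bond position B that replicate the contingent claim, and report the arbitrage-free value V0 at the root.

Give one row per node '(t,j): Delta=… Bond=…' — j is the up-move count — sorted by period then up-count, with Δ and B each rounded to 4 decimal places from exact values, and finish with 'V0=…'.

(0,0): Delta=-0.0760 Bond=10.8181
(1,0): Delta=-0.4667 Bond=44.5344
(1,1): Delta=0.0000 Bond=0.0000
V0=1.4752

Since d<R<u, set p* = (R−d)/(u−d) = 0.7231; price each node as the discounted p*-expectation of its children.
Terminal values V(2,·): V(2,0)=25.0000, V(2,1)=0.0000, V(2,2)=0.0000
Node (1,0) S=82.4100: V=(p*·0.0000+(1−p*)·25.0000)/1.14=6.0729; Δ=(0.0000−25.0000)/(108.7812−55.2147)=-0.4667; B=V−Δ·S=44.5344
Node (1,1) S=162.3600: V=(p*·0.0000+(1−p*)·0.0000)/1.14=0.0000; Δ=(0.0000−0.0000)/(214.3152−108.7812)=0.0000; B=V−Δ·S=0.0000
Node (0,0) S=123.0000: V=(p*·0.0000+(1−p*)·6.0729)/1.14=1.4752; Δ=(0.0000−6.0729)/(162.3600−82.4100)=-0.0760; B=V−Δ·S=10.8181
Each (Δ,B) replicates both successor values, so the strategy is self-financing and V0 is arbitrage-free.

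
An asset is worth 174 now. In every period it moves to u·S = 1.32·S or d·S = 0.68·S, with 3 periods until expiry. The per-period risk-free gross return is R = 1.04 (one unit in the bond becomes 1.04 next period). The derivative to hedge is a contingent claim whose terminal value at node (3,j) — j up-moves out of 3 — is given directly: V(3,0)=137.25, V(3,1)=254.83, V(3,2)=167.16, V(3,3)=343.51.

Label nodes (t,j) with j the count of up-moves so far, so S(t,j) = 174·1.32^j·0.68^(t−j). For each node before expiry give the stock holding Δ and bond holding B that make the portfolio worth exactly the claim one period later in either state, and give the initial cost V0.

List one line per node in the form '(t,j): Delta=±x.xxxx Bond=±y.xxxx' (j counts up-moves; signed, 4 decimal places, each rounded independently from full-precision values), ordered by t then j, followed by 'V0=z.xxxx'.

Under the risk-neutral measure, an up-move has probability p* = (R−d)/(u−d) = 0.5625 and values discount at R = 1.04.
At expiry t=3: V(3,0)=137.2500, V(3,1)=254.8300, V(3,2)=167.1600, V(3,3)=343.5100
Node (2,0) S=80.4576: V=(p*·254.8300+(1−p*)·137.2500)/1.04=195.5661; Δ=(254.8300−137.2500)/(106.2040−54.7112)=2.2834; B=V−Δ·S=11.8474
Node (2,1) S=156.1824: V=(p*·167.1600+(1−p*)·254.8300)/1.04=197.6112; Δ=(167.1600−254.8300)/(206.1608−106.2040)=-0.8771; B=V−Δ·S=334.5956
Node (2,2) S=303.1776: V=(p*·343.5100+(1−p*)·167.1600)/1.04=256.1124; Δ=(343.5100−167.1600)/(400.1944−206.1608)=0.9089; B=V−Δ·S=-19.4345
Node (1,0) S=118.3200: V=(p*·197.6112+(1−p*)·195.5661)/1.04=189.1504; Δ=(197.6112−195.5661)/(156.1824−80.4576)=0.0270; B=V−Δ·S=185.9550
Node (1,1) S=229.6800: V=(p*·256.1124+(1−p*)·197.6112)/1.04=221.6520; Δ=(256.1124−197.6112)/(303.1776−156.1824)=0.3980; B=V−Δ·S=130.2439
Node (0,0) S=174.0000: V=(p*·221.6520+(1−p*)·189.1504)/1.04=199.4544; Δ=(221.6520−189.1504)/(229.6800−118.3200)=0.2919; B=V−Δ·S=148.6707
Check: Δ(0,0)·S0 + B(0,0) = 199.4544 = V0.

(0,0): Delta=0.2919 Bond=148.6707
(1,0): Delta=0.0270 Bond=185.9550
(1,1): Delta=0.3980 Bond=130.2439
(2,0): Delta=2.2834 Bond=11.8474
(2,1): Delta=-0.8771 Bond=334.5956
(2,2): Delta=0.9089 Bond=-19.4345
V0=199.4544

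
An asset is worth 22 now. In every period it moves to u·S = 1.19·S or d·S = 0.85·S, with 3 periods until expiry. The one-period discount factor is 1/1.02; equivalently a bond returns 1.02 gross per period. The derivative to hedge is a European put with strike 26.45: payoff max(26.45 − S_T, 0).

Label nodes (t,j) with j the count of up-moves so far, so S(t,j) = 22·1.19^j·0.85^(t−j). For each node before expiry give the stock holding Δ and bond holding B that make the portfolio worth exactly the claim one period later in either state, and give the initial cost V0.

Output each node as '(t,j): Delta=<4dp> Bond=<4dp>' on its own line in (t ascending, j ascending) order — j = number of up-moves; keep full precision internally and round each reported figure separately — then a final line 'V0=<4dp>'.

Risk-neutral probability p* = (R−d)/(u−d) = (1.02−0.85)/(1.19−0.85) = 0.5000.
Terminal values V(3,·): V(3,0)=12.9393, V(3,1)=7.5350, V(3,2)=0.0000, V(3,3)=0.0000
(2,0): S=15.8950. Δ = (V_up−V_dn)/(S_up−S_dn) = (7.5350−12.9393)/(18.9150−13.5107) = -1.0000. V = [p*·7.5350 + (1−p*)·12.9393]/1.02 = 10.0364. B = V − Δ·S = 25.9314.
(2,1): S=22.2530. Δ = (V_up−V_dn)/(S_up−S_dn) = (0.0000−7.5350)/(26.4811−18.9151) = -0.9959. V = [p*·0.0000 + (1−p*)·7.5350]/1.02 = 3.6936. B = V − Δ·S = 25.8552.
(2,2): S=31.1542. Δ = (V_up−V_dn)/(S_up−S_dn) = (0.0000−0.0000)/(37.0735−26.4811) = 0.0000. V = [p*·0.0000 + (1−p*)·0.0000]/1.02 = 0.0000. B = V − Δ·S = 0.0000.
(1,0): S=18.7000. Δ = (V_up−V_dn)/(S_up−S_dn) = (3.6936−10.0364)/(22.2530−15.8950) = -0.9976. V = [p*·3.6936 + (1−p*)·10.0364]/1.02 = 6.7304. B = V − Δ·S = 25.3856.
(1,1): S=26.1800. Δ = (V_up−V_dn)/(S_up−S_dn) = (0.0000−3.6936)/(31.1542−22.2530) = -0.4150. V = [p*·0.0000 + (1−p*)·3.6936]/1.02 = 1.8106. B = V − Δ·S = 12.6741.
(0,0): S=22.0000. Δ = (V_up−V_dn)/(S_up−S_dn) = (1.8106−6.7304)/(26.1800−18.7000) = -0.6577. V = [p*·1.8106 + (1−p*)·6.7304]/1.02 = 4.1867. B = V − Δ·S = 18.6567.
Check: Δ(0,0)·S0 + B(0,0) = 4.1867 = V0.

(0,0): Delta=-0.6577 Bond=18.6567
(1,0): Delta=-0.9976 Bond=25.3856
(1,1): Delta=-0.4150 Bond=12.6741
(2,0): Delta=-1.0000 Bond=25.9314
(2,1): Delta=-0.9959 Bond=25.8552
(2,2): Delta=0.0000 Bond=0.0000
V0=4.1867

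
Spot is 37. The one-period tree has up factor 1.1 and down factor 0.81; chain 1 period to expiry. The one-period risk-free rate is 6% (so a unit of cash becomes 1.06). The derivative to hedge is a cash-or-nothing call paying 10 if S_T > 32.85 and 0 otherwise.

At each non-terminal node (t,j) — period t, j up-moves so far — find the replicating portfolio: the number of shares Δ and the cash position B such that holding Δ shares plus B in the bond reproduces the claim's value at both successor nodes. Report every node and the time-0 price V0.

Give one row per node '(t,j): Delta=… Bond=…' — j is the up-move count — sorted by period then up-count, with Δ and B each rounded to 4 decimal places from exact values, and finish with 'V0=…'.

(0,0): Delta=0.9320 Bond=-26.3500
V0=8.1327

The replicating-portfolio and risk-neutral prices coincide; use p* = (1.06−0.81)/(1.1−0.81) = 0.8621 for the latter.
Terminal payoffs: V(1,0)=0.0000, V(1,1)=10.0000
  t=0,j=0: stock 37.0000 → up 40.7000 (V=10.0000), down 29.9700 (V=0.0000). Price 8.1327; hedge Δ=0.9320, bond B=-26.3500.
The time-0 hedge costs 8.1327, which is the no-arbitrage price.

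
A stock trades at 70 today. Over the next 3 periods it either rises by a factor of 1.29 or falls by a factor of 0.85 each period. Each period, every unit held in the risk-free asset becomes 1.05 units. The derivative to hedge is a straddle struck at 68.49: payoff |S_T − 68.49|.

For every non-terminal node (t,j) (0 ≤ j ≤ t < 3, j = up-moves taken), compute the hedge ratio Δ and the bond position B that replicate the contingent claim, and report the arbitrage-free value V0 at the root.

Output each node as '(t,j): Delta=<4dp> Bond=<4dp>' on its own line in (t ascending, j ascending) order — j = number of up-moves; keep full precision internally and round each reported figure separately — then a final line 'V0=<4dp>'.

No-arbitrage ⇒ martingale measure with p* = (R−d)/(u−d) = 0.4545.
Terminal values V(3,·): V(3,0)=25.5012, V(3,1)=3.2482, V(3,2)=30.5240, V(3,3)=81.7782
  t=2,j=0: stock 50.5750 → up 65.2417 (V=3.2482), down 42.9887 (V=25.5012). Price 14.6536; hedge Δ=-1.0000, bond B=65.2286.
  t=2,j=1: stock 76.7550 → up 99.0139 (V=30.5240), down 65.2417 (V=3.2482). Price 14.9012; hedge Δ=0.8076, bond B=-47.0890.
  t=2,j=2: stock 116.4870 → up 150.2682 (V=81.7782), down 99.0140 (V=30.5240). Price 51.2584; hedge Δ=1.0000, bond B=-65.2286.
  t=1,j=0: stock 59.5000 → up 76.7550 (V=14.9012), down 50.5750 (V=14.6536). Price 14.0630; hedge Δ=0.0095, bond B=13.5001.
  t=1,j=1: stock 90.3000 → up 116.4870 (V=51.2584), down 76.7550 (V=14.9012). Price 29.9307; hedge Δ=0.9151, bond B=-52.6993.
  t=0,j=0: stock 70.0000 → up 90.3000 (V=29.9307), down 59.5000 (V=14.0630). Price 20.2625; hedge Δ=0.5152, bond B=-15.8005.
Check: Δ(0,0)·S0 + B(0,0) = 20.2625 = V0.

(0,0): Delta=0.5152 Bond=-15.8005
(1,0): Delta=0.0095 Bond=13.5001
(1,1): Delta=0.9151 Bond=-52.6993
(2,0): Delta=-1.0000 Bond=65.2286
(2,1): Delta=0.8076 Bond=-47.0890
(2,2): Delta=1.0000 Bond=-65.2286
V0=20.2625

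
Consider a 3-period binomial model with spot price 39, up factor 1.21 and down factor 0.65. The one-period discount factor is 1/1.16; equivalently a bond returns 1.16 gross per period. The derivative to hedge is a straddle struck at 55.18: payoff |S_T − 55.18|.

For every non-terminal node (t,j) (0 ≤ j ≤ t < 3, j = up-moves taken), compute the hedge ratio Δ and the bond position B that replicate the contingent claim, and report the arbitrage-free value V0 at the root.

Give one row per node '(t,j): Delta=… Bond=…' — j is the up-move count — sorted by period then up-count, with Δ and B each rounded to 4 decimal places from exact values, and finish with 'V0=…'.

The replicating-portfolio and risk-neutral prices coincide; use p* = (1.16−0.65)/(1.21−0.65) = 0.9107 for the latter.
Payoff layer (t=3): V(3,0)=44.4696, V(3,1)=35.2422, V(3,2)=18.0651, V(3,3)=13.9109
(2,0): S=16.4775. Δ = (V_up−V_dn)/(S_up−S_dn) = (35.2422−44.4696)/(19.9378−10.7104) = -1.0000. V = [p*·35.2422 + (1−p*)·44.4696]/1.16 = 31.0915. B = V − Δ·S = 47.5690.
(2,1): S=30.6735. Δ = (V_up−V_dn)/(S_up−S_dn) = (18.0651−35.2422)/(37.1149−19.9378) = -1.0000. V = [p*·18.0651 + (1−p*)·35.2422]/1.16 = 16.8955. B = V − Δ·S = 47.5690.
(2,2): S=57.0999. Δ = (V_up−V_dn)/(S_up−S_dn) = (13.9109−18.0651)/(69.0909−37.1149) = -0.1299. V = [p*·13.9109 + (1−p*)·18.0651]/1.16 = 12.3119. B = V − Δ·S = 19.7301.
(1,0): S=25.3500. Δ = (V_up−V_dn)/(S_up−S_dn) = (16.8955−31.0915)/(30.6735−16.4775) = -1.0000. V = [p*·16.8955 + (1−p*)·31.0915]/1.16 = 15.6577. B = V − Δ·S = 41.0077.
(1,1): S=47.1900. Δ = (V_up−V_dn)/(S_up−S_dn) = (12.3119−16.8955)/(57.0999−30.6735) = -0.1734. V = [p*·12.3119 + (1−p*)·16.8955]/1.16 = 10.9665. B = V − Δ·S = 19.1515.
(0,0): S=39.0000. Δ = (V_up−V_dn)/(S_up−S_dn) = (10.9665−15.6577)/(47.1900−25.3500) = -0.2148. V = [p*·10.9665 + (1−p*)·15.6577]/1.16 = 9.8150. B = V − Δ·S = 18.1922.
Check: Δ(0,0)·S0 + B(0,0) = 9.8150 = V0.

(0,0): Delta=-0.2148 Bond=18.1922
(1,0): Delta=-1.0000 Bond=41.0077
(1,1): Delta=-0.1734 Bond=19.1515
(2,0): Delta=-1.0000 Bond=47.5690
(2,1): Delta=-1.0000 Bond=47.5690
(2,2): Delta=-0.1299 Bond=19.7301
V0=9.8150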